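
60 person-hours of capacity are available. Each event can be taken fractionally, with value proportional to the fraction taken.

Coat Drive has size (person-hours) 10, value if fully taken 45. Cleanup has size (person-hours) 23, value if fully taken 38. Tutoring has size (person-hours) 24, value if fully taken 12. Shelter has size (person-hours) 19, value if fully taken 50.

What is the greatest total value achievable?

Best value per unit of size first: Coat Drive 45/10≈4.5, Shelter 50/19≈2.63, Cleanup 38/23≈1.65, Tutoring 12/24≈0.5.
Coat Drive: take in full, 10 person-hours for value 45 — 50 left.
Take all of Shelter (19 person-hours, value 50) — 31 person-hours left.
Cleanup: take in full, 23 person-hours for value 38 — 8 left.
Fill the last 8 person-hours with part of Tutoring: 8/24 of it earns 4.
Total value = 137.

137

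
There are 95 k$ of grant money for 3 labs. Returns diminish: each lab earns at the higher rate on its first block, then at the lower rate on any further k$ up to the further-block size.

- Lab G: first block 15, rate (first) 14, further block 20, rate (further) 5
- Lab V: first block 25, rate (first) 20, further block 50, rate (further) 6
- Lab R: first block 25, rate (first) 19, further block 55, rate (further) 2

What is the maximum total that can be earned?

1365

Order all 6 blocks by rate: Lab V/first 20 > Lab R/first 19 > Lab G/first 14 > Lab V/second 6 > Lab G/second 5 > Lab R/second 2.
Lab V first at 20: fill all 25 ; 70 left.
Fill Lab R first block (25 at 19) ; 45 left.
Lab G/first (14): +15 ; 30 left.
Lab V/second: +30 of 50 at 6; pool empty.
Total = 20×25 + 19×25 + 14×15 + 6×30 = 1365.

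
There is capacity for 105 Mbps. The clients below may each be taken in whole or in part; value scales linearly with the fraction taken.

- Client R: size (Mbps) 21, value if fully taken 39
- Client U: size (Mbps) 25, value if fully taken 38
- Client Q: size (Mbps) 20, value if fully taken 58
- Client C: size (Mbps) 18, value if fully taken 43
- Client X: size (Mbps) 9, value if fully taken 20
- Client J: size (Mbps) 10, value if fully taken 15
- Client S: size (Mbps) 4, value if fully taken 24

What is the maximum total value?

234

Sort by value density: Client S 24/4≈6, Client Q 58/20≈2.9, Client C 43/18≈2.39, Client X 20/9≈2.22, Client R 39/21≈1.86, Client U 38/25≈1.52, Client J 15/10≈1.5.
Take all of Client S (4 Mbps, value 24) — 101 Mbps left.
Take all of Client Q (20 Mbps, value 58) — 81 Mbps left.
Client C: take in full, 18 Mbps for value 43 — 63 left.
Take all of Client X (9 Mbps, value 20) — 54 Mbps left.
Take all of Client R (21 Mbps, value 39) — 33 Mbps left.
Take all of Client U (25 Mbps, value 38) — 8 Mbps left.
8 Mbps left: a 8/10 share of Client J gives 15×8/10 = 12.
Total value = 234.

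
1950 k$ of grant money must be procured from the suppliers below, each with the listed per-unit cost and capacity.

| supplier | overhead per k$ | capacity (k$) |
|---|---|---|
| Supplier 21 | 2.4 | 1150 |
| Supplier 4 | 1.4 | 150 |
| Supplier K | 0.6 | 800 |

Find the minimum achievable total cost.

3090

Fill from the cheapest supplier first.
Supplier K (0.6): use full 800 ; 1150 k$ to go.
Supplier 4 at 1.4: take all 150 k$ ; 1000 still needed.
Take 1000 from Supplier 21 at 2.4 to finish.
Cost = 800×0.6 + 150×1.4 + 1000×2.4 = 3090.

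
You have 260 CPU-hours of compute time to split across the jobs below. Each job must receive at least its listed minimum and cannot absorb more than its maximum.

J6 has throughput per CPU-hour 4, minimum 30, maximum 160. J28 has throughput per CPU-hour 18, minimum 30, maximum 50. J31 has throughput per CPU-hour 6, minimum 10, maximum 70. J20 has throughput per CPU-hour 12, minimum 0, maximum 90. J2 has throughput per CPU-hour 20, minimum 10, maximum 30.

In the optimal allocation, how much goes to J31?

Meeting every minimum uses 30+30+10+0+10 = 80 CPU-hours, leaving 180.
Highest throughput per CPU-hour first: J2 20 > J28 18 > J20 12 > J31 6 > J6 4.
J2: +20 to 30 (cap) — 160 left.
J28: +20 to 50 (cap) — 140 left.
J20 takes 90 more to reach its cap of 90 — 50 left.
J31: +50 (room for 60) → 60. Pool exhausted.

60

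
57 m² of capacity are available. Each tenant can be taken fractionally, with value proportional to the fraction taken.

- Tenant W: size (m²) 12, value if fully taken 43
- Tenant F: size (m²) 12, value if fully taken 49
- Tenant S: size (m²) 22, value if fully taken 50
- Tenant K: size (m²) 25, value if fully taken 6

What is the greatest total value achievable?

144.64

Rank by value-to-size ratio: Tenant F 49/12≈4.08, Tenant W 43/12≈3.58, Tenant S 50/22≈2.27, Tenant K 6/25≈0.24.
Tenant F: take in full, 12 m² for value 49 → 45 left.
All 12 m² of Tenant W fit (value 43) → 33 remain.
Take all of Tenant S (22 m², value 50) → 11 m² left.
11 m² left: a 11/25 share of Tenant K gives 6×11/25 = 2.64.
Total value = 144.64.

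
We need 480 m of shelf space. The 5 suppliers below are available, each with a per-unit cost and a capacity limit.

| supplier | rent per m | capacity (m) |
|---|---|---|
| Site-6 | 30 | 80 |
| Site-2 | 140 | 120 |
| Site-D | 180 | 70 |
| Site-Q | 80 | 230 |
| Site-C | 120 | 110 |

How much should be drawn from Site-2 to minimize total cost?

60

Cheapest first:
Site-6 at 30: take all 80 m ; 400 still needed.
Site-Q at 80: take all 230 m ; 170 still needed.
Site-C (120): use full 110 ; 60 m to go.
Take 60 from Site-2 at 140 to finish.
Site-D: unused.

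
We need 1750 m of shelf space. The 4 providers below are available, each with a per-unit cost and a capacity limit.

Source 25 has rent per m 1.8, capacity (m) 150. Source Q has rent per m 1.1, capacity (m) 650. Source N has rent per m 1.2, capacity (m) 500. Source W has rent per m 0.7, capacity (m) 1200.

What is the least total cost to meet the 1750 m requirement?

Use providers in increasing cost order.
Source W (0.7): use full 1200 ; 550 m to go.
Source Q (1.1): take the remaining 550 ; done.
Source N, Source 25: unused.
Cost = 1200×0.7 + 550×1.1 = 1445.

1445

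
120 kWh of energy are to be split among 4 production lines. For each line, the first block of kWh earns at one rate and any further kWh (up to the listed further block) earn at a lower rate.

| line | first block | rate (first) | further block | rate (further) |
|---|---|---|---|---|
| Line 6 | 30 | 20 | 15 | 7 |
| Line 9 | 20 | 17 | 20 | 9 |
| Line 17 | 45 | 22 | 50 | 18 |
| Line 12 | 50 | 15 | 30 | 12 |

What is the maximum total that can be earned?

2400

Rank every tier by rate: Line 17/first 22 > Line 6/first 20 > Line 17/second 18 > Line 9/first 17 > Line 12/first 15 > Line 12/second 12 > Line 9/second 9 > Line 6/second 7.
Line 17 first at 22: fill all 45 ; 75 left.
Line 6/first (20): +30 ; 45 left.
Line 17 second at 18: only 45 left, fill 45.
Total = 22×45 + 20×30 + 18×45 = 2400.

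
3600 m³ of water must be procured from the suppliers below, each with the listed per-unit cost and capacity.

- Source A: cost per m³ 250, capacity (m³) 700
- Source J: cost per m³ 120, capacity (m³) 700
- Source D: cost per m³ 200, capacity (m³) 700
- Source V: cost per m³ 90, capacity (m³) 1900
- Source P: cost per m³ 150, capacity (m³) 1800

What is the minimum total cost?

Use suppliers in increasing cost order.
Take 1900 from Source V at 90 ; need 1700 more.
Source J at 120: take all 700 m³ ; 1000 still needed.
Source P (150): take the remaining 1000 ; done.
Source D, Source A: unused.
Cost = 1900×90 + 700×120 + 1000×150 = 405000.

405000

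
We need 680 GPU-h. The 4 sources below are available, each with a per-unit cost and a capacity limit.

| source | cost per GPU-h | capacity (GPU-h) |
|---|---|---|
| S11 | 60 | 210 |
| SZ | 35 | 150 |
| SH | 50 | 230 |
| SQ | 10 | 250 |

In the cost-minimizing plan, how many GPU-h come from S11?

Use sources in increasing cost order.
SQ (10): use full 250 ; 430 GPU-h to go.
SZ at 35: take all 150 GPU-h ; 280 still needed.
SH (50): use full 230 ; 50 GPU-h to go.
S11 at 60: take 50 of its 210 ; requirement met.

50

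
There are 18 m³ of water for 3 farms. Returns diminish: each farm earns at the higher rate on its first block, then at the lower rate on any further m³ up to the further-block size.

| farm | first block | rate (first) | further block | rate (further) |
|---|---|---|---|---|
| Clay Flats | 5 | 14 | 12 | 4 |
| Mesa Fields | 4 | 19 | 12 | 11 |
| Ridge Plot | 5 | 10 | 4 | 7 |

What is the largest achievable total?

Rank every tier by rate: Mesa Fields/tier1 19 > Clay Flats/tier1 14 > Mesa Fields/tier2 11 > Ridge Plot/tier1 10 > Ridge Plot/tier2 7 > Clay Flats/tier2 4.
Mesa Fields/tier1 (19): +4 → 14 left.
Fill Clay Flats tier1 block (5 at 14) → 9 left.
Mesa Fields tier2 at 11: only 9 left, fill 9.
Total = 19×4 + 14×5 + 11×9 = 245.

245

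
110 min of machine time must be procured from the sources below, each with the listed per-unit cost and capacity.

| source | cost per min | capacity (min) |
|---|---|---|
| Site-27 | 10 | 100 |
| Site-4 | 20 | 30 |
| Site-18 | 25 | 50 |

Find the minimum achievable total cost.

1200

Cheapest first:
Take 100 from Site-27 at 10 ; need 10 more.
Site-4 (20): take the remaining 10 ; done.
Site-18: unused.
Cost = 100×10 + 10×20 = 1200.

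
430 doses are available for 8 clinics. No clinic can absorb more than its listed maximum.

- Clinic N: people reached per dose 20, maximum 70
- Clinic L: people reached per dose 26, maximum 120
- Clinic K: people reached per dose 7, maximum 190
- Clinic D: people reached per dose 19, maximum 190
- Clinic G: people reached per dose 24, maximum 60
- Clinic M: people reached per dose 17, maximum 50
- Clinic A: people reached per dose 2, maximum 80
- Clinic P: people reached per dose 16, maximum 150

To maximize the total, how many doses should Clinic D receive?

Order the clinics by people reached per dose: Clinic L 26 > Clinic G 24 > Clinic N 20 > Clinic D 19 > Clinic M 17 > Clinic P 16 > Clinic K 7 > Clinic A 2.
Give Clinic L 120 to hit its cap of 120 — 310 left.
Clinic G takes 60 to reach its cap of 60 — 250 left.
Clinic N: +70 to 70 (cap) — 180 left.
Clinic D has room for 190 but only 180 remain, so it gets 180.

180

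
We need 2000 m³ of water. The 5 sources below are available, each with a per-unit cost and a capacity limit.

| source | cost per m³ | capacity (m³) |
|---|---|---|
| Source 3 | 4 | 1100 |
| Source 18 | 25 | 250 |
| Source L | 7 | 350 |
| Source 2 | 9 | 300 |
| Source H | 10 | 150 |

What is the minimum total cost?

Use sources in increasing cost order.
Source 3 at 4: take all 1100 m³ ; 900 still needed.
Source L (7): use full 350 ; 550 m³ to go.
Take 300 from Source 2 at 9 ; need 250 more.
Take 150 from Source H at 10 ; need 100 more.
Take 100 from Source 18 at 25 to finish.
Cost = 1100×4 + 350×7 + 300×9 + 150×10 + 100×25 = 13550.

13550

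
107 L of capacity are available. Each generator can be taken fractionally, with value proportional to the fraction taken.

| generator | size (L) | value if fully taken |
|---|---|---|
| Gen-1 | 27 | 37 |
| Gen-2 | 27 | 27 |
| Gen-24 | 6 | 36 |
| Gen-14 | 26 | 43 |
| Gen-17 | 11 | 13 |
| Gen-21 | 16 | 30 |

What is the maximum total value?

180

Sort by value density: Gen-24 36/6≈6, Gen-21 30/16≈1.88, Gen-14 43/26≈1.65, Gen-1 37/27≈1.37, Gen-17 13/11≈1.18, Gen-2 27/27≈1.
All 6 L of Gen-24 fit (value 36) — 101 remain.
All 16 L of Gen-21 fit (value 30) — 85 remain.
All 26 L of Gen-14 fit (value 43) — 59 remain.
Take all of Gen-1 (27 L, value 37) — 32 L left.
Gen-17: take in full, 11 L for value 13 — 21 left.
Fill the last 21 L with part of Gen-2: 21/27 of it earns 21.
Total value = 180.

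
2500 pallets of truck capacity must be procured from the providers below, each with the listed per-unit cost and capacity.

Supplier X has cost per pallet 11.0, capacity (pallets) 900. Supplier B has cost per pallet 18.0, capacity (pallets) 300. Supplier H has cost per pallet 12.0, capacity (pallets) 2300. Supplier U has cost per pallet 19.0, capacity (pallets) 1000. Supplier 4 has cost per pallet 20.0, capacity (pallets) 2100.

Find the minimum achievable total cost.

Use providers in increasing cost order.
Supplier X at 11.0: take all 900 pallets — 1600 still needed.
Supplier H at 12.0: take 1600 of its 2300 — requirement met.
Supplier B, Supplier U, Supplier 4: unused.
Cost = 900×11.0 + 1600×12.0 = 29100.

29100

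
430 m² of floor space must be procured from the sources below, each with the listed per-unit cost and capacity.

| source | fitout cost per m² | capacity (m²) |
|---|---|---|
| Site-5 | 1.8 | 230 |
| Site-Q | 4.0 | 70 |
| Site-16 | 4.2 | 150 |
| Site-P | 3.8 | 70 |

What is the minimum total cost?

Cheapest first:
Site-5 (1.8): use full 230 ; 200 m² to go.
Site-P at 3.8: take all 70 m² ; 130 still needed.
Site-Q at 4.0: take all 70 m² ; 60 still needed.
Site-16 (4.2): take the remaining 60 ; done.
Cost = 230×1.8 + 70×3.8 + 70×4.0 + 60×4.2 = 1212.

1212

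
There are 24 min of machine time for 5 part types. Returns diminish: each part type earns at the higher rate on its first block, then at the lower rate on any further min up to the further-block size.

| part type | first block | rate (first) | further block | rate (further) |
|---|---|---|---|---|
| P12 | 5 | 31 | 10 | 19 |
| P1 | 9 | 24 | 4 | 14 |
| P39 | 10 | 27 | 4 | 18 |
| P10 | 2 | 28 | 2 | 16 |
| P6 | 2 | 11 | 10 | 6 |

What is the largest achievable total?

649

Order all 10 blocks by rate: P12/tier1 31 > P10/tier1 28 > P39/tier1 27 > P1/tier1 24 > P12/tier2 19 > P39/tier2 18 > P10/tier2 16 > P1/tier2 14 > P6/tier1 11 > P6/tier2 6.
P12/tier1 (31): +5 — 19 left.
P10 tier1 at 28: fill all 2 — 17 left.
P39/tier1 (27): +10 — 7 left.
P1/tier1: +7 of 9 at 24; pool empty.
Total = 31×5 + 28×2 + 27×10 + 24×7 = 649.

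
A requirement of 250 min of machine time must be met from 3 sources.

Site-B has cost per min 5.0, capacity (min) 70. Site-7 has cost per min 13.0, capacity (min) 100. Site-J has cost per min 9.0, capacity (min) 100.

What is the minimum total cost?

Fill from the cheapest source first.
Take 70 from Site-B at 5.0 → need 180 more.
Site-J at 9.0: take all 100 min → 80 still needed.
Take 80 from Site-7 at 13.0 to finish.
Cost = 70×5.0 + 100×9.0 + 80×13.0 = 2290.

2290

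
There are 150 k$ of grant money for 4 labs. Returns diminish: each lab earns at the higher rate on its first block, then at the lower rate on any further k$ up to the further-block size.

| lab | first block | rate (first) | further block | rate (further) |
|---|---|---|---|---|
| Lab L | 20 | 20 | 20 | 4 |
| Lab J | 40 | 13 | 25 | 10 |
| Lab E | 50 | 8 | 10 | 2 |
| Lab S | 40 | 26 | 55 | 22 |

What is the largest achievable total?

Rank every tier by rate: Lab S/first 26 > Lab S/second 22 > Lab L/first 20 > Lab J/first 13 > Lab J/second 10 > Lab E/first 8 > Lab L/second 4 > Lab E/second 2.
Lab S first at 26: fill all 40 — 110 left.
Lab S/second (22): +55 — 55 left.
Fill Lab L first block (20 at 20) — 35 left.
35 remain; put them into Lab J first at 13.
Total = 26×40 + 22×55 + 20×20 + 13×35 = 3105.

3105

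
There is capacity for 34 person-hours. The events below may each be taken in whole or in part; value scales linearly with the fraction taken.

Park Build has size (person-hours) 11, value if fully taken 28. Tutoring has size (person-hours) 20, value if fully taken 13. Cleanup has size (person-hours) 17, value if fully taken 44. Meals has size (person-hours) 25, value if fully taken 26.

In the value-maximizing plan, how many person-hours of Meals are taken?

Sort by value density: Cleanup 44/17≈2.59, Park Build 28/11≈2.55, Meals 26/25≈1.04, Tutoring 13/20≈0.65.
Take all of Cleanup (17 person-hours, value 44) ; 17 person-hours left.
Park Build: take in full, 11 person-hours for value 28 ; 6 left.
Only 6 person-hours remain; take 6/25 of Meals for value 26×6/25 = 6.24.

6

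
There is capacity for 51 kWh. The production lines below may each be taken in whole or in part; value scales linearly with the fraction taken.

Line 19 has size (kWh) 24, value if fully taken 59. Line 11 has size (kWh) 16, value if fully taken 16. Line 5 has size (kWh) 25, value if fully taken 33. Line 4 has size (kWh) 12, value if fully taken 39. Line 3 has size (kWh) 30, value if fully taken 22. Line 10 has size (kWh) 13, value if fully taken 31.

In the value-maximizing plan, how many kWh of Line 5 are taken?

Sort by value density: Line 4 39/12≈3.25, Line 19 59/24≈2.46, Line 10 31/13≈2.38, Line 5 33/25≈1.32, Line 11 16/16≈1, Line 3 22/30≈0.733.
Take all of Line 4 (12 kWh, value 39) ; 39 kWh left.
Line 19: take in full, 24 kWh for value 59 ; 15 left.
Line 10: take in full, 13 kWh for value 31 ; 2 left.
Fill the last 2 kWh with part of Line 5: 2/25 of it earns 2.64.

2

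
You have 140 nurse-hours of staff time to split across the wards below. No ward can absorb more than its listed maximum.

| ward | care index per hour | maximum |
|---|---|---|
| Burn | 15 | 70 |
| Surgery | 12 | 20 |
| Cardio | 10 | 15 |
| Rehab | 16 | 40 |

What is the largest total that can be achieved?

Order the wards by care index per hour: Rehab 16 > Burn 15 > Surgery 12 > Cardio 10.
Rehab: +40 to 40 (cap) — 100 left.
Burn: +70 to 70 (cap) — 30 left.
Surgery: +20 to 20 (cap) — 10 left.
Only 10 left; Cardio takes them to reach 10.
Total = 15×70 + 12×20 + 10×10 + 16×40 = 2030.

2030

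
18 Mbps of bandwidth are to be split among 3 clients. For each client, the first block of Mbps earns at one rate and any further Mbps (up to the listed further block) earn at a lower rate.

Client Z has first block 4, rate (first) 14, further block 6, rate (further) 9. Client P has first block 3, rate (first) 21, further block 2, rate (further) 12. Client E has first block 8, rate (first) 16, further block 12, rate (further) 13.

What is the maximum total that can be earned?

Rank every tier by rate: Client P/first 21 > Client E/first 16 > Client Z/first 14 > Client E/second 13 > Client P/second 12 > Client Z/second 9.
Client P/first (21): +3 ; 15 left.
Fill Client E first block (8 at 16) ; 7 left.
Client Z first at 14: fill all 4 ; 3 left.
Client E second at 13: only 3 left, fill 3.
Total = 21×3 + 16×8 + 14×4 + 13×3 = 286.

286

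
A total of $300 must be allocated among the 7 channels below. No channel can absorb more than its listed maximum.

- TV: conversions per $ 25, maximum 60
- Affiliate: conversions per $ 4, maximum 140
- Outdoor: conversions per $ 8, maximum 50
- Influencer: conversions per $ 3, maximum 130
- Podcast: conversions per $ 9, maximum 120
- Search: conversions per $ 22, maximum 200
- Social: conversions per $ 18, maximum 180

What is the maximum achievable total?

6620

Rank by conversions per $: TV 25 > Search 22 > Social 18 > Podcast 9 > Outdoor 8 > Affiliate 4 > Influencer 3.
Give TV 60 to hit its cap of 60 — 240 left.
Give Search 200 to hit its cap of 200 — 40 left.
Social: +40 (room for 180) → 40. Pool exhausted.
Total = 25×60 + 22×200 + 18×40 = 6620.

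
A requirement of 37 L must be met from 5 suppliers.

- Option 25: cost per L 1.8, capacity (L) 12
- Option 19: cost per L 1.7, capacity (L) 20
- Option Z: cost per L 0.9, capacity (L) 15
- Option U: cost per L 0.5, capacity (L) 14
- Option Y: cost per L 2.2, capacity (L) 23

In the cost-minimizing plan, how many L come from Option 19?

Fill from the cheapest supplier first.
Option U (0.5): use full 14 ; 23 L to go.
Option Z at 0.9: take all 15 L ; 8 still needed.
Option 19 (1.7): take the remaining 8 ; done.
Option 25, Option Y: unused.

8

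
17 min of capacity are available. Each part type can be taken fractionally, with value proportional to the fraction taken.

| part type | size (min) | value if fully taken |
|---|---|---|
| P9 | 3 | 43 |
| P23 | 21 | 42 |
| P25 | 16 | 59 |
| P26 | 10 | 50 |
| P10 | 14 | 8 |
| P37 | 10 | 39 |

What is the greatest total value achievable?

Sort by value density: P9 43/3≈14.3, P26 50/10≈5, P37 39/10≈3.9, P25 59/16≈3.69, P23 42/21≈2, P10 8/14≈0.571.
P9: take in full, 3 min for value 43 → 14 left.
P26: take in full, 10 min for value 50 → 4 left.
Fill the last 4 min with part of P37: 4/10 of it earns 15.6.
Total value = 108.6.

108.6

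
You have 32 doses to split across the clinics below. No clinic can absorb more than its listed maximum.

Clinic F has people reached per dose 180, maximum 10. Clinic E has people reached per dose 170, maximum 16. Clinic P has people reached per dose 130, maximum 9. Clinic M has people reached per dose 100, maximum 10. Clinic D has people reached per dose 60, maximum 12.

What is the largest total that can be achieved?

5300

Order the clinics by people reached per dose: Clinic F 180 > Clinic E 170 > Clinic P 130 > Clinic M 100 > Clinic D 60.
Give Clinic F 10 to hit its cap of 10 — 22 left.
Clinic E: +16 to 16 (cap) — 6 left.
Clinic P: +6 (room for 9) → 6. Pool exhausted.
Total = 180×10 + 170×16 + 130×6 = 5300.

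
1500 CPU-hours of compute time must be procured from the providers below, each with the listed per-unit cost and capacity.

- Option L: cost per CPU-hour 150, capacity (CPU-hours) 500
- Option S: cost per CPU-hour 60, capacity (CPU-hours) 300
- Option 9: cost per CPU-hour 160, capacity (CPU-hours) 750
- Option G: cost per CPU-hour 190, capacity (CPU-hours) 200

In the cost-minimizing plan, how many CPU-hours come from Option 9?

700

Cheapest first:
Take 300 from Option S at 60 — need 1200 more.
Option L (150): use full 500 — 700 CPU-hours to go.
Option 9 (160): take the remaining 700 — done.
Option G: unused.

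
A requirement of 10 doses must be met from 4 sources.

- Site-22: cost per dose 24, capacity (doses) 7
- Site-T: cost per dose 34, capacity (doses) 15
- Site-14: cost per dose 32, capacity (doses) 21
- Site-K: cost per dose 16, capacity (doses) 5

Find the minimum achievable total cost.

200

Use sources in increasing cost order.
Site-K (16): use full 5 → 5 doses to go.
Take 5 from Site-22 at 24 to finish.
Site-14, Site-T: unused.
Cost = 5×16 + 5×24 = 200.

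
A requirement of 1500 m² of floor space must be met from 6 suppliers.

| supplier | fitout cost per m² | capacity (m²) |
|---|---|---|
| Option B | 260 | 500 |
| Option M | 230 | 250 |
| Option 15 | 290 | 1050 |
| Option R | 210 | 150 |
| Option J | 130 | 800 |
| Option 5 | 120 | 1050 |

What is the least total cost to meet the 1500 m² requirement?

Cheapest first:
Option 5 at 120: take all 1050 m² — 450 still needed.
Option J (130): take the remaining 450 — done.
Option R, Option M, Option B, Option 15: unused.
Cost = 1050×120 + 450×130 = 184500.

184500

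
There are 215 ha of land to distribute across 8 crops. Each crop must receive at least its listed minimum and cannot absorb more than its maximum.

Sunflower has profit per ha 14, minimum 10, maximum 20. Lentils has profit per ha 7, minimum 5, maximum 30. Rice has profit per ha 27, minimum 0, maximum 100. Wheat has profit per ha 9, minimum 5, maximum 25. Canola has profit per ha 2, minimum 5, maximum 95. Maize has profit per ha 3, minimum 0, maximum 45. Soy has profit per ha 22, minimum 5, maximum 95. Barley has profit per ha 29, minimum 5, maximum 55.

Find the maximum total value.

5295

Meeting every minimum uses 10+5+0+5+5+0+5+5 = 35 ha, leaving 180.
Rank by profit per ha: Barley 29 > Rice 27 > Soy 22 > Sunflower 14 > Wheat 9 > Lentils 7 > Maize 3 > Canola 2.
Barley takes 50 more to reach its cap of 55 — 130 left.
Rice takes 100 more to reach its cap of 100 — 30 left.
Only 30 left; Soy takes them to reach 35.
Total = 14×10 + 7×5 + 27×100 + 9×5 + 2×5 + 22×35 + 29×55 = 5295.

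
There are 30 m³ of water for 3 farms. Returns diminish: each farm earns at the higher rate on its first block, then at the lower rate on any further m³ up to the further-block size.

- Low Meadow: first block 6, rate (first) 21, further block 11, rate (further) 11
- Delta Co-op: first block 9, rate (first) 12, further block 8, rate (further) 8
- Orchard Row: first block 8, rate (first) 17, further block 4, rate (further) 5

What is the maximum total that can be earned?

Rank every tier by rate: Low Meadow/tier1 21 > Orchard Row/tier1 17 > Delta Co-op/tier1 12 > Low Meadow/tier2 11 > Delta Co-op/tier2 8 > Orchard Row/tier2 5.
Low Meadow/tier1 (21): +6 — 24 left.
Fill Orchard Row tier1 block (8 at 17) — 16 left.
Delta Co-op tier1 at 12: fill all 9 — 7 left.
Low Meadow tier2 at 11: only 7 left, fill 7.
Total = 21×6 + 17×8 + 12×9 + 11×7 = 447.

447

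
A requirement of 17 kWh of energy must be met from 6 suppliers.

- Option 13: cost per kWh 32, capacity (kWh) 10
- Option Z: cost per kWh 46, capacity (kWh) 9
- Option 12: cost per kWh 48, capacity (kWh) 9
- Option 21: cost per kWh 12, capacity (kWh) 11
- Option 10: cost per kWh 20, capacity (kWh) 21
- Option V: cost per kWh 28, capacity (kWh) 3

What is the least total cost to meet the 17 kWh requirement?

Fill from the cheapest supplier first.
Take 11 from Option 21 at 12 — need 6 more.
Option 10 at 20: take 6 of its 21 — requirement met.
Option V, Option 13, Option Z, Option 12: unused.
Cost = 11×12 + 6×20 = 252.

252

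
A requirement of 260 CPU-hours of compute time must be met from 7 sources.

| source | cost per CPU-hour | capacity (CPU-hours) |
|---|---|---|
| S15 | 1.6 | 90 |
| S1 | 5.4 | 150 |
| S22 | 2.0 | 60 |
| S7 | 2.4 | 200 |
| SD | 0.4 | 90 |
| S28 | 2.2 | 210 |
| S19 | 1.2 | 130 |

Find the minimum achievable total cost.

256

Fill from the cheapest source first.
SD at 0.4: take all 90 CPU-hours — 170 still needed.
S19 at 1.2: take all 130 CPU-hours — 40 still needed.
Take 40 from S15 at 1.6 to finish.
S22, S28, S7, S1: unused.
Cost = 90×0.4 + 130×1.2 + 40×1.6 = 256.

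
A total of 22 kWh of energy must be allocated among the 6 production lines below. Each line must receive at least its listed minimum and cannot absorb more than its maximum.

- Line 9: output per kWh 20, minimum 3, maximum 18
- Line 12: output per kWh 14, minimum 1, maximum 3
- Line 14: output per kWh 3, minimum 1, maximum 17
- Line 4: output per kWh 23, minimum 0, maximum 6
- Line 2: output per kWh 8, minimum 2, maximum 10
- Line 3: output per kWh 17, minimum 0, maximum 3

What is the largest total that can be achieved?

Meeting every minimum uses 3+1+1+0+2+0 = 7 kWh, leaving 15.
Rank by output per kWh: Line 4 23 > Line 9 20 > Line 3 17 > Line 12 14 > Line 2 8 > Line 14 3.
Line 4: +6 to 6 (cap) → 9 left.
Only 9 left; Line 9 takes them to reach 12.
Total = 20×12 + 14×1 + 3×1 + 23×6 + 8×2 = 411.

411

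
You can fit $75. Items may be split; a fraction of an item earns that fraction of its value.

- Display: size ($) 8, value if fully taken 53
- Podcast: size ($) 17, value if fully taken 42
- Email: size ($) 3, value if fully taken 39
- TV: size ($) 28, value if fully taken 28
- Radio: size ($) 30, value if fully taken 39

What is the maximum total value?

190

Sort by value density: Email 39/3≈13, Display 53/8≈6.62, Podcast 42/17≈2.47, Radio 39/30≈1.3, TV 28/28≈1.
Email: take in full, 3 $ for value 39 → 72 left.
Display: take in full, 8 $ for value 53 → 64 left.
All 17 $ of Podcast fit (value 42) → 47 remain.
All 30 $ of Radio fit (value 39) → 17 remain.
Only 17 $ remain; take 17/28 of TV for value 28×17/28 = 17.
Total value = 190.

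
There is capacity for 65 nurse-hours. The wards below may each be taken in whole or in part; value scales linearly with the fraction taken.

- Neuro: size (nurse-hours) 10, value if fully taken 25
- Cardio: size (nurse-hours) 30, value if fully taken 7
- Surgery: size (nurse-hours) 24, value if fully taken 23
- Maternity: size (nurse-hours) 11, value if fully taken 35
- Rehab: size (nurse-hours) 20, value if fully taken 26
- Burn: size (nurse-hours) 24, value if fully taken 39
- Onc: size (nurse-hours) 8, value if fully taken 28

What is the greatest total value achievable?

142.6

Sort by value density: Onc 28/8≈3.5, Maternity 35/11≈3.18, Neuro 25/10≈2.5, Burn 39/24≈1.62, Rehab 26/20≈1.3, Surgery 23/24≈0.958, Cardio 7/30≈0.233.
Take all of Onc (8 nurse-hours, value 28) — 57 nurse-hours left.
All 11 nurse-hours of Maternity fit (value 35) — 46 remain.
Neuro: take in full, 10 nurse-hours for value 25 — 36 left.
All 24 nurse-hours of Burn fit (value 39) — 12 remain.
12 nurse-hours left: a 12/20 share of Rehab gives 26×12/20 = 15.6.
Total value = 142.6.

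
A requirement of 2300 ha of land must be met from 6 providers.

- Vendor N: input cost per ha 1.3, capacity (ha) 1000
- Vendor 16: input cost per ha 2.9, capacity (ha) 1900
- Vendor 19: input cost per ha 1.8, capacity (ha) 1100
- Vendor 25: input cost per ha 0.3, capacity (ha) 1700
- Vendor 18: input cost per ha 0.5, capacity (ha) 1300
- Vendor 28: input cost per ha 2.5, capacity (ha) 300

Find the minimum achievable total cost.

Fill from the cheapest provider first.
Vendor 25 at 0.3: take all 1700 ha — 600 still needed.
Take 600 from Vendor 18 at 0.5 to finish.
Vendor N, Vendor 19, Vendor 28, Vendor 16: unused.
Cost = 1700×0.3 + 600×0.5 = 810.

810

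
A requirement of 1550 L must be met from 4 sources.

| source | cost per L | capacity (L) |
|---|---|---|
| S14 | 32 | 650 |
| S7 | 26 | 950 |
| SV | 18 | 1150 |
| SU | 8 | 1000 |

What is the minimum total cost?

Fill from the cheapest source first.
Take 1000 from SU at 8 → need 550 more.
Take 550 from SV at 18 to finish.
S7, S14: unused.
Cost = 1000×8 + 550×18 = 17900.

17900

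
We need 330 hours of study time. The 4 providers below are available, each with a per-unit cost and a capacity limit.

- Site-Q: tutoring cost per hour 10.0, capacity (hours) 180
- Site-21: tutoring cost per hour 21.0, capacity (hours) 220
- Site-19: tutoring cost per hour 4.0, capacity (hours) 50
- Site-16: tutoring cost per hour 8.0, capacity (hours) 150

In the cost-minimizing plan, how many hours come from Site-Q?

130

Use providers in increasing cost order.
Take 50 from Site-19 at 4.0 — need 280 more.
Site-16 (8.0): use full 150 — 130 hours to go.
Site-Q at 10.0: take 130 of its 180 — requirement met.
Site-21: unused.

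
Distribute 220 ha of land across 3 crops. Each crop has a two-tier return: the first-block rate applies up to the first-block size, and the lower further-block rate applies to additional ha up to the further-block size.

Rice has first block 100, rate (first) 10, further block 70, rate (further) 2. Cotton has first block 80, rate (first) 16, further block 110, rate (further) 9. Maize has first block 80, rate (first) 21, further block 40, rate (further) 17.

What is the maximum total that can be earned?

Treat each block as its own option and order by rate: Maize/tier1 21 > Maize/tier2 17 > Cotton/tier1 16 > Rice/tier1 10 > Cotton/tier2 9 > Rice/tier2 2.
Fill Maize tier1 block (80 at 21) ; 140 left.
Maize/tier2 (17): +40 ; 100 left.
Cotton tier1 at 16: fill all 80 ; 20 left.
Rice/tier1: +20 of 100 at 10; pool empty.
Total = 21×80 + 17×40 + 16×80 + 10×20 = 3840.

3840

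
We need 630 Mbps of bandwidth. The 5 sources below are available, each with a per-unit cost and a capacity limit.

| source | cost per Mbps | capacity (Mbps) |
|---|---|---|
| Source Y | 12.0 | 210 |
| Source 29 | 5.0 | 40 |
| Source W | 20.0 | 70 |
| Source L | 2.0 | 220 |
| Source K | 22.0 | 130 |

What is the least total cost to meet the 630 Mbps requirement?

6540

Use sources in increasing cost order.
Source L (2.0): use full 220 — 410 Mbps to go.
Take 40 from Source 29 at 5.0 — need 370 more.
Source Y at 12.0: take all 210 Mbps — 160 still needed.
Source W (20.0): use full 70 — 90 Mbps to go.
Source K (22.0): take the remaining 90 — done.
Cost = 220×2.0 + 40×5.0 + 210×12.0 + 70×20.0 + 90×22.0 = 6540.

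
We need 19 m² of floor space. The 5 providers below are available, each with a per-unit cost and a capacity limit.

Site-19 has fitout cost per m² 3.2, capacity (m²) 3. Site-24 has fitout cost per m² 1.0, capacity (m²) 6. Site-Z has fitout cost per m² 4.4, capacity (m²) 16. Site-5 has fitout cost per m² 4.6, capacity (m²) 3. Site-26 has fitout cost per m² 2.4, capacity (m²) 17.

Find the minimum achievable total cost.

37.2

Fill from the cheapest provider first.
Site-24 (1.0): use full 6 ; 13 m² to go.
Site-26 (2.4): take the remaining 13 ; done.
Site-19, Site-Z, Site-5: unused.
Cost = 6×1.0 + 13×2.4 = 37.2.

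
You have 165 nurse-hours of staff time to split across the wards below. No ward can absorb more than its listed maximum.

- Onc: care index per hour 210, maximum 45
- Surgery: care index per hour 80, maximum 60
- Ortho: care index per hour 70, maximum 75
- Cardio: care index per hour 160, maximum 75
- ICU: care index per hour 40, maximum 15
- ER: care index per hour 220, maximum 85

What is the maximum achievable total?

33750

Highest care index per hour first: ER 220 > Onc 210 > Cardio 160 > Surgery 80 > Ortho 70 > ICU 40.
ER takes 85 to reach its cap of 85 ; 80 left.
Onc: +45 to 45 (cap) ; 35 left.
Only 35 left; Cardio takes them to reach 35.
Total = 210×45 + 160×35 + 220×85 = 33750.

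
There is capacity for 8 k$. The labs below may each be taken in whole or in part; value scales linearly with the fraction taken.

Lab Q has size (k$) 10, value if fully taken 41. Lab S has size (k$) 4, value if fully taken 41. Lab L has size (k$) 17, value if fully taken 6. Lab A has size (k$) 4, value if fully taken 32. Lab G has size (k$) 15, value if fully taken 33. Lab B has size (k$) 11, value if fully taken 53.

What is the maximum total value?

Sort by value density: Lab S 41/4≈10.2, Lab A 32/4≈8, Lab B 53/11≈4.82, Lab Q 41/10≈4.1, Lab G 33/15≈2.2, Lab L 6/17≈0.353.
Take all of Lab S (4 k$, value 41) — 4 k$ left.
All 4 k$ of Lab A fit (value 32) — 0 remain.
Total value = 73.

73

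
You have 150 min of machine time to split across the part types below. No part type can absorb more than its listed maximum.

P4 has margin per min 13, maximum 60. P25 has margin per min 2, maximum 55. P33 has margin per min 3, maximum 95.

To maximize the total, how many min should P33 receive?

90

Rank by margin per min: P4 13 > P33 3 > P25 2.
Give P4 60 to hit its cap of 60 ; 90 left.
Only 90 left; P33 takes them to reach 90.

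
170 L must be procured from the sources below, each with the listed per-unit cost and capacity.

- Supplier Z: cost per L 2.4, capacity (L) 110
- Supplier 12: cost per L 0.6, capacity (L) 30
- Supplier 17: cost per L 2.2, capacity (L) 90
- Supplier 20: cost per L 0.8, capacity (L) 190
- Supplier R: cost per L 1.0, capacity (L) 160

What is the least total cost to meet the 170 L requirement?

Cheapest first:
Take 30 from Supplier 12 at 0.6 — need 140 more.
Supplier 20 (0.8): take the remaining 140 — done.
Supplier R, Supplier 17, Supplier Z: unused.
Cost = 30×0.6 + 140×0.8 = 130.

130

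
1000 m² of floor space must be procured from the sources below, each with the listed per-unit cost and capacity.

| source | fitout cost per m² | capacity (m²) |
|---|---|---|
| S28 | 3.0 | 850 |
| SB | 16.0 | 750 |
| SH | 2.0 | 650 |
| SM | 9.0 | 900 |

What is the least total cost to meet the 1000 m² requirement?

2350

Cheapest first:
Take 650 from SH at 2.0 — need 350 more.
S28 (3.0): take the remaining 350 — done.
SM, SB: unused.
Cost = 650×2.0 + 350×3.0 = 2350.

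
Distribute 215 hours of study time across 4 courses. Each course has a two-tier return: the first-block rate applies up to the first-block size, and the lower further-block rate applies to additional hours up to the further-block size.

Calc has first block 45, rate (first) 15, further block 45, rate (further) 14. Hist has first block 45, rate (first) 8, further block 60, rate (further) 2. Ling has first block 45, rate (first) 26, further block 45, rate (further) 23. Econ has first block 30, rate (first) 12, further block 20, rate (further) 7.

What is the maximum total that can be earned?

Order all 8 blocks by rate: Ling/tier1 26 > Ling/tier2 23 > Calc/tier1 15 > Calc/tier2 14 > Econ/tier1 12 > Hist/tier1 8 > Econ/tier2 7 > Hist/tier2 2.
Fill Ling tier1 block (45 at 26) → 170 left.
Ling tier2 at 23: fill all 45 → 125 left.
Calc/tier1 (15): +45 → 80 left.
Fill Calc tier2 block (45 at 14) → 35 left.
Econ/tier1 (12): +30 → 5 left.
5 remain; put them into Hist tier1 at 8.
Total = 26×45 + 23×45 + 15×45 + 14×45 + 12×30 + 8×5 = 3910.

3910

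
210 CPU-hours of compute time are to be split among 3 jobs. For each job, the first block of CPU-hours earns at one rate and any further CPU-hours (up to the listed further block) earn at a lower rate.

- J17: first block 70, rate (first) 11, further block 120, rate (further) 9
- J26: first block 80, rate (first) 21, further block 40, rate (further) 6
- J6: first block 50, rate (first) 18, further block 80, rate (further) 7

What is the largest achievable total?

Rank every tier by rate: J26/T1 21 > J6/T1 18 > J17/T1 11 > J17/T2 9 > J6/T2 7 > J26/T2 6.
Fill J26 T1 block (80 at 21) — 130 left.
J6 T1 at 18: fill all 50 — 80 left.
J17 T1 at 11: fill all 70 — 10 left.
10 remain; put them into J17 T2 at 9.
Total = 21×80 + 18×50 + 11×70 + 9×10 = 3440.

3440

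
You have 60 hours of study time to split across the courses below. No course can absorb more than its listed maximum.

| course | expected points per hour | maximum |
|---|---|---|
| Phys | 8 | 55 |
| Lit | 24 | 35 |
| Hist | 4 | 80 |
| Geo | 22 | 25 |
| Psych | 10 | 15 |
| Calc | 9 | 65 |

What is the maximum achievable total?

Order the courses by expected points per hour: Lit 24 > Geo 22 > Psych 10 > Calc 9 > Phys 8 > Hist 4.
Lit takes 35 to reach its cap of 35 → 25 left.
Give Geo 25 to hit its cap of 25 → 0 left.
Total = 24×35 + 22×25 = 1390.

1390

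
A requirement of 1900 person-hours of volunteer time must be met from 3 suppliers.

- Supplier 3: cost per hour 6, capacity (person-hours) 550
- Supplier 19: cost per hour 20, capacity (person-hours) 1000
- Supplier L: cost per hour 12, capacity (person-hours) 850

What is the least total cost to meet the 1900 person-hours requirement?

23500

Fill from the cheapest supplier first.
Supplier 3 (6): use full 550 ; 1350 person-hours to go.
Supplier L (12): use full 850 ; 500 person-hours to go.
Take 500 from Supplier 19 at 20 to finish.
Cost = 550×6 + 850×12 + 500×20 = 23500.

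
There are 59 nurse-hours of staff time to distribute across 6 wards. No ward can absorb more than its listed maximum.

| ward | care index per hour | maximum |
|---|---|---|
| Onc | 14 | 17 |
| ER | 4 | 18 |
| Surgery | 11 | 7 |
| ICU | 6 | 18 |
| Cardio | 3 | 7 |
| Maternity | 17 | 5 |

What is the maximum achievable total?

556

Order the wards by care index per hour: Maternity 17 > Onc 14 > Surgery 11 > ICU 6 > ER 4 > Cardio 3.
Maternity takes 5 to reach its cap of 5 ; 54 left.
Onc: +17 to 17 (cap) ; 37 left.
Give Surgery 7 to hit its cap of 7 ; 30 left.
Give ICU 18 to hit its cap of 18 ; 12 left.
ER has room for 18 but only 12 remain, so it gets 12.
Total = 14×17 + 4×12 + 11×7 + 6×18 + 17×5 = 556.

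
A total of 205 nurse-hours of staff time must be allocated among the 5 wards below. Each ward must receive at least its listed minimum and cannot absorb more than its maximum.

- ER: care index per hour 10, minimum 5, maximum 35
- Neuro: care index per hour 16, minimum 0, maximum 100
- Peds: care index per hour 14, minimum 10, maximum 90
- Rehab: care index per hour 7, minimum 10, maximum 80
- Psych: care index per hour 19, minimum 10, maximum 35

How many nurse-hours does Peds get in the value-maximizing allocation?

Meeting every minimum uses 5+0+10+10+10 = 35 nurse-hours, leaving 170.
Order the wards by care index per hour: Psych 19 > Neuro 16 > Peds 14 > ER 10 > Rehab 7.
Give Psych 25 more to hit its cap of 35 → 145 left.
Neuro: +100 to 100 (cap) → 45 left.
Peds has room for 80 more but only 45 remain, so it gets 55.

55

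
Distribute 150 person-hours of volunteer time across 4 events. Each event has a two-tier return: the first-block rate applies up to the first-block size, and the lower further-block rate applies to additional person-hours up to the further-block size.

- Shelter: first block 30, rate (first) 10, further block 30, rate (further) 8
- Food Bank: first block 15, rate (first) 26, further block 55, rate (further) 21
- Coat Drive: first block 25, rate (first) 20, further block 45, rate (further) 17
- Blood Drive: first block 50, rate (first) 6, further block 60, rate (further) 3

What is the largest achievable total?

2910

Rank every tier by rate: Food Bank/first 26 > Food Bank/second 21 > Coat Drive/first 20 > Coat Drive/second 17 > Shelter/first 10 > Shelter/second 8 > Blood Drive/first 6 > Blood Drive/second 3.
Food Bank/first (26): +15 — 135 left.
Food Bank/second (21): +55 — 80 left.
Fill Coat Drive first block (25 at 20) — 55 left.
Coat Drive/second (17): +45 — 10 left.
Shelter first at 10: only 10 left, fill 10.
Total = 26×15 + 21×55 + 20×25 + 17×45 + 10×10 = 2910.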